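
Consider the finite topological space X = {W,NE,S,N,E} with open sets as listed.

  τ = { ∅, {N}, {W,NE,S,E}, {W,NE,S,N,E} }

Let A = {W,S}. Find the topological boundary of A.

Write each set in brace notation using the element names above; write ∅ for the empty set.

{W,NE,S,E}

U open, U⊆A: ∅. int(A) = ⋃ = ∅
X∖A={NE,N,E}, int(X∖A)={N}, hence cl(A)={W,NE,S,E}
∂A: remove int from cl → {W,NE,S,E}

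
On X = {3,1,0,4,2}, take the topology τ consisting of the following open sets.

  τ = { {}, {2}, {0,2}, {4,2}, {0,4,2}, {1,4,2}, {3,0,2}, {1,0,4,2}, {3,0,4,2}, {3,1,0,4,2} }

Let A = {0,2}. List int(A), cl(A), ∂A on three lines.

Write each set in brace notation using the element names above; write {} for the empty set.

int(A) = {0,2}
cl(A)  = {3,1,0,4,2}
∂A     = {3,1,4}

interior: largest open inside A is {0,2} (from {}, {2}, {0,2})
cl via duality: int({3,1,4}) = {}, so X∖{} = {3,1,0,4,2}
cl∖int = {3,1,4}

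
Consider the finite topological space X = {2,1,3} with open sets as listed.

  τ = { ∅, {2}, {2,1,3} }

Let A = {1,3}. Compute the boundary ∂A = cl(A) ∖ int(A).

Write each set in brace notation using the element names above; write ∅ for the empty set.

U open, U⊆A: ∅. int(A) = ⋃ = ∅
X∖A={2}, int(X∖A)={2}, hence cl(A)={1,3}
∂A: remove int from cl → {1,3}

{1,3}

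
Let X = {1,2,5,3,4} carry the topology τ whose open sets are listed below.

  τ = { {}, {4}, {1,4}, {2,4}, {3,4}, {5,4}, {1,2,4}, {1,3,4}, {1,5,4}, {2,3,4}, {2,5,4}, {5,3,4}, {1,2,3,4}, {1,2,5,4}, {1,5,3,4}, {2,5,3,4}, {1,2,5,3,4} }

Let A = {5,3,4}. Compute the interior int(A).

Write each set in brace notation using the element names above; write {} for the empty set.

{5,3,4}

opens ⊆ A: {}, {4}, {3,4}, {5,4}, {5,3,4}; union → int = {5,3,4}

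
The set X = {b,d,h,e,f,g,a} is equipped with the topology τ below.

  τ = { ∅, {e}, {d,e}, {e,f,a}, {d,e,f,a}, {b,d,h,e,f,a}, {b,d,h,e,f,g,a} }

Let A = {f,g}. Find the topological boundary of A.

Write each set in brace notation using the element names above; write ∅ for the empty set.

{b,h,f,g,a}

U open, U⊆A: ∅. int(A) = ⋃ = ∅
X∖A={b,d,h,e,a}, int(X∖A)={d,e}, hence cl(A)={b,h,f,g,a}
∂A: remove int from cl → {b,h,f,g,a}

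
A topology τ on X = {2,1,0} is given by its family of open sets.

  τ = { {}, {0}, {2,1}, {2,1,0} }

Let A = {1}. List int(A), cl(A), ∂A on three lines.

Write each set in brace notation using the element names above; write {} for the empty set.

open subsets of A: {}; so int(A) = {}
closure: X∖int(X∖A) = X∖{0} = {2,1}
∂A = {2,1} minus {} = {2,1}

int(A) = {}
cl(A)  = {2,1}
∂A     = {2,1}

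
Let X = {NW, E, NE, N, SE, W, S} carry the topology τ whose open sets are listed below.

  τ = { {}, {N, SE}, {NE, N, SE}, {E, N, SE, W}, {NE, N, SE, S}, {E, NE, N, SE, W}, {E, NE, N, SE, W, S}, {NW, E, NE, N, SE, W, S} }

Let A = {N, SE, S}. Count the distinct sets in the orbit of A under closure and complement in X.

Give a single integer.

6

X∖A={NW, E, NE, W}, int(X∖A)={}, hence cl(A)={NW, E, NE, N, SE, W, S}
Orbit (k=closure, c=complement):
  1. A     = {N, SE, S}
  2. kA    = {NW, E, NE, N, SE, W, S}
  3. cA    = {NW, E, NE, W}
  4. ckA   = {}
  5. kcA   = {NW, E, NE, W, S}
  6. ckcA  = {N, SE}
(closed under both — stop)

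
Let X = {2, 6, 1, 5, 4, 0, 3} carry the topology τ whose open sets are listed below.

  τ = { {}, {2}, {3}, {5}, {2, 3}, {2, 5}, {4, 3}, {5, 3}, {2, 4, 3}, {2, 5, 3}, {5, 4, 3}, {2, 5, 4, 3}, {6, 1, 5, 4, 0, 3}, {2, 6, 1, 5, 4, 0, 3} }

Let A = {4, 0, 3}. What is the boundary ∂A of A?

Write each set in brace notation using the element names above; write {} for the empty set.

opens ⊆ A: {}, {3}, {4, 3}; union → int = {4, 3}
complement {2, 6, 1, 5}; its interior {2, 5}; cl(A) = X∖{2, 5} = {6, 1, 4, 0, 3}
boundary = {6, 1, 4, 0, 3} ∖ {4, 3} = {6, 1, 0}

{6, 1, 0}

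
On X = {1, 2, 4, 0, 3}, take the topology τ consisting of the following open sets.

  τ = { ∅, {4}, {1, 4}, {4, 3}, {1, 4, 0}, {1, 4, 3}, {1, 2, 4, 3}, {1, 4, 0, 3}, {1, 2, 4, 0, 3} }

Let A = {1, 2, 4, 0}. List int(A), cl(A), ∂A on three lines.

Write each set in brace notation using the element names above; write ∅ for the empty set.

opens ⊆ A: ∅, {4}, {1, 4}, {1, 4, 0}; union → int = {1, 4, 0}
complement {3}; its interior ∅; cl(A) = X∖∅ = {1, 2, 4, 0, 3}
boundary = {1, 2, 4, 0, 3} ∖ {1, 4, 0} = {2, 3}

int(A) = {1, 4, 0}
cl(A)  = {1, 2, 4, 0, 3}
∂A     = {2, 3}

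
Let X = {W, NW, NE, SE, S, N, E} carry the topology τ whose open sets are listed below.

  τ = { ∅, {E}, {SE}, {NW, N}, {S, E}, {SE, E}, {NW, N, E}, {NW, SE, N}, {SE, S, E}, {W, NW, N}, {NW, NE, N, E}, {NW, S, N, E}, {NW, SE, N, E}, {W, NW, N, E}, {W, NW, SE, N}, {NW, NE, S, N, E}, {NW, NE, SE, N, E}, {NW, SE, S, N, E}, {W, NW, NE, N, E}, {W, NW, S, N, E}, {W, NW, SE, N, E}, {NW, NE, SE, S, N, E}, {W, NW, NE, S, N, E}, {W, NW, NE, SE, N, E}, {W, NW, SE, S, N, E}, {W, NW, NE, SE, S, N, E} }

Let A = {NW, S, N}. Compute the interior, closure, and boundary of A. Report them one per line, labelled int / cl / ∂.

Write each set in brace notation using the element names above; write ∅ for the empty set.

opens ⊆ A: ∅, {NW, N}; union → int = {NW, N}
complement {W, NE, SE, E}; its interior {SE, E}; cl(A) = X∖{SE, E} = {W, NW, NE, S, N}
boundary = {W, NW, NE, S, N} ∖ {NW, N} = {W, NE, S}

int(A) = {NW, N}
cl(A)  = {W, NW, NE, S, N}
∂A     = {W, NE, S}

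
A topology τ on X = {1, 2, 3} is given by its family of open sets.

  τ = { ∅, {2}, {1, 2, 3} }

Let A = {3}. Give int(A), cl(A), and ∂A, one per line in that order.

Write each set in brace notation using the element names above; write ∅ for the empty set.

open subsets of A: ∅; so int(A) = ∅
closure: X∖int(X∖A) = X∖{2} = {1, 3}
∂A = {1, 3} minus ∅ = {1, 3}

int(A) = ∅
cl(A)  = {1, 3}
∂A     = {1, 3}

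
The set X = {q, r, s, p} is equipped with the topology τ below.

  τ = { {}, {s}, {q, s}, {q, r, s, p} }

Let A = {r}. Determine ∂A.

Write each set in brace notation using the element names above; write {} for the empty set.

{r, p}

U open, U⊆A: {}. int(A) = ⋃ = {}
X∖A={q, s, p}, int(X∖A)={q, s}, hence cl(A)={r, p}
∂A: remove int from cl → {r, p}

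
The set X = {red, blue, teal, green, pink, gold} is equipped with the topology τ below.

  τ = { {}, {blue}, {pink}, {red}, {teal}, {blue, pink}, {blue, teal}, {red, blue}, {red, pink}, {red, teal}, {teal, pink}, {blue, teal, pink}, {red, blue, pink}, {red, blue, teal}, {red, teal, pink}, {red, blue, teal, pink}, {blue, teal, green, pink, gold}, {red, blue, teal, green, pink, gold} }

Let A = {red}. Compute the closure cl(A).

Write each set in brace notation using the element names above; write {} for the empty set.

{red}

closure: X∖int(X∖A) = X∖{blue, teal, green, pink, gold} = {red}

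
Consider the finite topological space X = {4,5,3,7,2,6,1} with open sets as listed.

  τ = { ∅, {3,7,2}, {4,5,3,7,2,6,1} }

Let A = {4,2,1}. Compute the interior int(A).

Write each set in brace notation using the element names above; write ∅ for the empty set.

∅

interior: largest open inside A is ∅ (from ∅)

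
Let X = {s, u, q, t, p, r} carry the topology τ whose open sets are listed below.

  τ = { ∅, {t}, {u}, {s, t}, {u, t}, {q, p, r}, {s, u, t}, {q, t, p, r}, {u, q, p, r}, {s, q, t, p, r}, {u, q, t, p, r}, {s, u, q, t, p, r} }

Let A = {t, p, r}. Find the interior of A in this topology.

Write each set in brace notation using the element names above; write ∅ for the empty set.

opens ⊆ A: ∅, {t}; union → int = {t}

{t}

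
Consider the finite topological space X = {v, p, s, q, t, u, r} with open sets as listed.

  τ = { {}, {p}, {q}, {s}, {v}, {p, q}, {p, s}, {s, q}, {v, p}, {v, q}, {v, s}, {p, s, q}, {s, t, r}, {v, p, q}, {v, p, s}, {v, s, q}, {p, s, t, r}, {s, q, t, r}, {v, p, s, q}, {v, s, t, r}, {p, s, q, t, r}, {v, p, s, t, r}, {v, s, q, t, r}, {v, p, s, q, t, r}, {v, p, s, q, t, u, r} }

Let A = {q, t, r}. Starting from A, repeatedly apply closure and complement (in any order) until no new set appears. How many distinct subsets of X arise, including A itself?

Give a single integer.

8

complement {v, p, s, u}; its interior {v, p, s}; cl(A) = X∖{v, p, s} = {q, t, u, r}
With k = closure, c = complement:
  1. A     = {q, t, r}
  2. kA    = {q, t, u, r}
  3. cA    = {v, p, s, u}
  4. ckA   = {v, p, s}
  5. kcA   = {v, p, s, t, u, r}
  6. ckcA  = {q}
  7. kckcA = {q, u}
  8. ckckcA = {v, p, s, t, r}
k, c of each give nothing new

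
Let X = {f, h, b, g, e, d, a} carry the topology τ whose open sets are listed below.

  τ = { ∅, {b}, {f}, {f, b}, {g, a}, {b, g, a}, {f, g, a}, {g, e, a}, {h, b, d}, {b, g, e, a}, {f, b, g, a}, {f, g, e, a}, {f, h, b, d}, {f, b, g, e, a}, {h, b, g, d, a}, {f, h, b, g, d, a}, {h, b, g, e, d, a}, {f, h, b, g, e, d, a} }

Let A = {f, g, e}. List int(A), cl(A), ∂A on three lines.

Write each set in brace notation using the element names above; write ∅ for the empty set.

int(A) = {f}
cl(A)  = {f, g, e, a}
∂A     = {g, e, a}

opens ⊆ A: ∅, {f}; union → int = {f}
complement {h, b, d, a}; its interior {h, b, d}; cl(A) = X∖{h, b, d} = {f, g, e, a}
boundary = {f, g, e, a} ∖ {f} = {g, e, a}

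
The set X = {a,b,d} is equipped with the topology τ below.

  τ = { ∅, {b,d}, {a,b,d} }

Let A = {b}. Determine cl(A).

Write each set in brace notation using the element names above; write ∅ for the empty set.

{a,b,d}

closure: X∖int(X∖A) = X∖∅ = {a,b,d}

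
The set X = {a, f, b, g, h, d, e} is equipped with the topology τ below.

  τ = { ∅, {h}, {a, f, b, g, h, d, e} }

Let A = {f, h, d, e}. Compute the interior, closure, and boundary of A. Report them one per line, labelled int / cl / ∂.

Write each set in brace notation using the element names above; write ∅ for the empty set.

U open, U⊆A: ∅, {h}. int(A) = ⋃ = {h}
X∖A={a, b, g}, int(X∖A)=∅, hence cl(A)={a, f, b, g, h, d, e}
∂A: remove int from cl → {a, f, b, g, d, e}

int(A) = {h}
cl(A)  = {a, f, b, g, h, d, e}
∂A     = {a, f, b, g, d, e}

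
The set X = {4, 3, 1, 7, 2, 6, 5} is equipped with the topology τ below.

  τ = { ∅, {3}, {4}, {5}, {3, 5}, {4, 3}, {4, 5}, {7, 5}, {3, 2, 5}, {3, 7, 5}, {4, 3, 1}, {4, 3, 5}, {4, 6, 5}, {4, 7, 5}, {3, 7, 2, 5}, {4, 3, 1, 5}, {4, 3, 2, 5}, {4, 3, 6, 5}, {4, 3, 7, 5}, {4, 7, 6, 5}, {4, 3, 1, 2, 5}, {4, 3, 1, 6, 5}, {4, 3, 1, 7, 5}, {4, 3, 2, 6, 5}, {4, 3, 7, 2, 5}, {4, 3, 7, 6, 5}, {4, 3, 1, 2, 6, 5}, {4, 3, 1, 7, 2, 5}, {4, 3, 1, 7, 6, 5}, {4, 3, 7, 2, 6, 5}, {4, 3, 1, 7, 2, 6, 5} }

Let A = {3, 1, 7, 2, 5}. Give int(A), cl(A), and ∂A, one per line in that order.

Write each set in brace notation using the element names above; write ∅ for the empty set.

int(A) = {3, 7, 2, 5}
cl(A)  = {3, 1, 7, 2, 6, 5}
∂A     = {1, 6}

U open, U⊆A: ∅, {5}, {3}, {7, 5}, {3, 5}, {3, 2, 5}, {3, 7, 5}, {3, 7, 2, 5}. int(A) = ⋃ = {3, 7, 2, 5}
X∖A={4, 6}, int(X∖A)={4}, hence cl(A)={3, 1, 7, 2, 6, 5}
∂A: remove int from cl → {1, 6}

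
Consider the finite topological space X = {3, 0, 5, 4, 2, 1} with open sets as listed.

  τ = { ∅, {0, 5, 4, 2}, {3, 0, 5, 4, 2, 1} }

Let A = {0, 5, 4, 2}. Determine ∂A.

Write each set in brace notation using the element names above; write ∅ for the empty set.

{3, 1}

interior: largest open inside A is {0, 5, 4, 2} (from ∅, {0, 5, 4, 2})
cl via duality: int({3, 1}) = ∅, so X∖∅ = {3, 0, 5, 4, 2, 1}
cl∖int = {3, 1}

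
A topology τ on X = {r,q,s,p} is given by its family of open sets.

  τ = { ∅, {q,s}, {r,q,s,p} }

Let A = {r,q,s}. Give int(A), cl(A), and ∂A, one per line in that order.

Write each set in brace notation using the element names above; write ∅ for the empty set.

U open, U⊆A: ∅, {q,s}. int(A) = ⋃ = {q,s}
X∖A={p}, int(X∖A)=∅, hence cl(A)={r,q,s,p}
∂A: remove int from cl → {r,p}

int(A) = {q,s}
cl(A)  = {r,q,s,p}
∂A     = {r,p}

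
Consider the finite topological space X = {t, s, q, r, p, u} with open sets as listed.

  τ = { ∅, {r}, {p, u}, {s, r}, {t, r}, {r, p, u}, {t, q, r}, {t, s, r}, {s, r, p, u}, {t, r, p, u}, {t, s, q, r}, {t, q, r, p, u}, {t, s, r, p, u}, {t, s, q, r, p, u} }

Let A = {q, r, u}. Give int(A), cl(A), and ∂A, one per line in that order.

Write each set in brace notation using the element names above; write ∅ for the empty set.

interior: largest open inside A is {r} (from ∅, {r})
cl via duality: int({t, s, p}) = ∅, so X∖∅ = {t, s, q, r, p, u}
cl∖int = {t, s, q, p, u}

int(A) = {r}
cl(A)  = {t, s, q, r, p, u}
∂A     = {t, s, q, p, u}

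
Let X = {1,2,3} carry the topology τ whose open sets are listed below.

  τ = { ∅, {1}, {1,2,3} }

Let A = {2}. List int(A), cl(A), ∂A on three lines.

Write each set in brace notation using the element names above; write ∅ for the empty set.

open subsets of A: ∅; so int(A) = ∅
closure: X∖int(X∖A) = X∖{1} = {2,3}
∂A = {2,3} minus ∅ = {2,3}

int(A) = ∅
cl(A)  = {2,3}
∂A     = {2,3}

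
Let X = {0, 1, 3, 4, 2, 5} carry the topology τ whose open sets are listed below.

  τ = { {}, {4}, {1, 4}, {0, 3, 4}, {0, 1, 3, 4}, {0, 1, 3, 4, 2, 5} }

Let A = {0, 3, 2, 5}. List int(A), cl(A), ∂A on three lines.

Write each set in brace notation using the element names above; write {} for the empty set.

int(A) = {}
cl(A)  = {0, 3, 2, 5}
∂A     = {0, 3, 2, 5}

open subsets of A: {}; so int(A) = {}
closure: X∖int(X∖A) = X∖{1, 4} = {0, 3, 2, 5}
∂A = {0, 3, 2, 5} minus {} = {0, 3, 2, 5}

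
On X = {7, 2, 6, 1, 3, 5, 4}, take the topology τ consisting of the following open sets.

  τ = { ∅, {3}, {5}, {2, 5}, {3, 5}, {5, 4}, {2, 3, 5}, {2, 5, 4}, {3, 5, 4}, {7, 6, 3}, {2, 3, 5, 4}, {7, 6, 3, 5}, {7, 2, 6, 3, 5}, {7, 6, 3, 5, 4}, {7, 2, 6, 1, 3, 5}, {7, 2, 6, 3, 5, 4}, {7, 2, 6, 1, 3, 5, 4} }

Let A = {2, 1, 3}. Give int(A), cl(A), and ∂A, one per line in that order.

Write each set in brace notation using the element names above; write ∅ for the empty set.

open subsets of A: ∅, {3}; so int(A) = {3}
closure: X∖int(X∖A) = X∖{5, 4} = {7, 2, 6, 1, 3}
∂A = {7, 2, 6, 1, 3} minus {3} = {7, 2, 6, 1}

int(A) = {3}
cl(A)  = {7, 2, 6, 1, 3}
∂A     = {7, 2, 6, 1}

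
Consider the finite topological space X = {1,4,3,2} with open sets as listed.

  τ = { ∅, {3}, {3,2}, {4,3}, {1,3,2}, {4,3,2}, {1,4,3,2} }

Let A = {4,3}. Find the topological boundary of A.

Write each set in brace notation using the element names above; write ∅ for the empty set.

{1,2}

U open, U⊆A: ∅, {3}, {4,3}. int(A) = ⋃ = {4,3}
X∖A={1,2}, int(X∖A)=∅, hence cl(A)={1,4,3,2}
∂A: remove int from cl → {1,2}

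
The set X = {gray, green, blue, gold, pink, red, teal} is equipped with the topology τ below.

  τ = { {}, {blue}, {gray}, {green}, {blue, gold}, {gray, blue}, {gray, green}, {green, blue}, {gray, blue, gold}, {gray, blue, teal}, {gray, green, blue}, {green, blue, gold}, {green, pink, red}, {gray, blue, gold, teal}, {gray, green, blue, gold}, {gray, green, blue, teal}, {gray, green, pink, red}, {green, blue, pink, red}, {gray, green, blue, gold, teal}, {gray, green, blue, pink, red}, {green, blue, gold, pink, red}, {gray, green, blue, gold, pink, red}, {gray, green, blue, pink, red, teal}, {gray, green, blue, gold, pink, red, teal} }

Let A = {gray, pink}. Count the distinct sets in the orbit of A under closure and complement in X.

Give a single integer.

8

complement {green, blue, gold, red, teal}; its interior {green, blue, gold}; cl(A) = X∖{green, blue, gold} = {gray, pink, red, teal}
With k = closure, c = complement:
  1. A     = {gray, pink}
  2. kA    = {gray, pink, red, teal}
  3. cA    = {green, blue, gold, red, teal}
  4. ckA   = {green, blue, gold}
  5. kcA   = {green, blue, gold, pink, red, teal}
  6. ckcA  = {gray}
  7. kckcA = {gray, teal}
  8. ckckcA = {green, blue, gold, pink, red}
k, c of each give nothing new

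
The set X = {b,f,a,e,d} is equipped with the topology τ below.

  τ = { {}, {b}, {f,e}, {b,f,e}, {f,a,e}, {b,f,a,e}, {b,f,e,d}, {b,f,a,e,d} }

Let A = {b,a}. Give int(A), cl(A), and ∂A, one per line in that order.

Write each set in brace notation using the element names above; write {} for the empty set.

int(A) = {b}
cl(A)  = {b,a,d}
∂A     = {a,d}

open subsets of A: {}, {b}; so int(A) = {b}
closure: X∖int(X∖A) = X∖{f,e} = {b,a,d}
∂A = {b,a,d} minus {b} = {a,d}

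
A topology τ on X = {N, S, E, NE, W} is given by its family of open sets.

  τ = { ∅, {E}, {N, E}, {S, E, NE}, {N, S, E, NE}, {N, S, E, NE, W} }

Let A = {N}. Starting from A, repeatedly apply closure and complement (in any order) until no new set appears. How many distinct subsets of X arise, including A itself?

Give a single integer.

closure: X∖int(X∖A) = X∖{S, E, NE} = {N, W}
Let k=closure and c=complement:
  1. A     = {N}
  2. kA    = {N, W}
  3. cA    = {S, E, NE, W}
  4. ckA   = {S, E, NE}
  5. kcA   = {N, S, E, NE, W}
  6. ckcA  = ∅
— saturated at 6

6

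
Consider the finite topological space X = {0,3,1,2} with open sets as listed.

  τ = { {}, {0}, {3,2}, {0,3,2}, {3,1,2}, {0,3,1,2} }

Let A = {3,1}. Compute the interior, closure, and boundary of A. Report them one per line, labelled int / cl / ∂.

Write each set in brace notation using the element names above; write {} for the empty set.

opens ⊆ A: {}; union → int = {}
complement {0,2}; its interior {0}; cl(A) = X∖{0} = {3,1,2}
boundary = {3,1,2} ∖ {} = {3,1,2}

int(A) = {}
cl(A)  = {3,1,2}
∂A     = {3,1,2}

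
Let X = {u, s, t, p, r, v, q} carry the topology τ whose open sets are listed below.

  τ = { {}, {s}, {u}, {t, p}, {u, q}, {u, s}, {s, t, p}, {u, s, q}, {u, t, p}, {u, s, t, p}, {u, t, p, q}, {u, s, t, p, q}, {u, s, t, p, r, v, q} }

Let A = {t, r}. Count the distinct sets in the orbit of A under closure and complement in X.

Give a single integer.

8

cl via duality: int({u, s, p, v, q}) = {u, s, q}, so X∖{u, s, q} = {t, p, r, v}
Write k for closure, c for complement:
  1. A     = {t, r}
  2. kA    = {t, p, r, v}
  3. cA    = {u, s, p, v, q}
  4. ckA   = {u, s, q}
  5. kcA   = {u, s, t, p, r, v, q}
  6. kckA  = {u, s, r, v, q}
  7. ckcA  = {}
  8. ckckA = {t, p}
applying k or c yields no new set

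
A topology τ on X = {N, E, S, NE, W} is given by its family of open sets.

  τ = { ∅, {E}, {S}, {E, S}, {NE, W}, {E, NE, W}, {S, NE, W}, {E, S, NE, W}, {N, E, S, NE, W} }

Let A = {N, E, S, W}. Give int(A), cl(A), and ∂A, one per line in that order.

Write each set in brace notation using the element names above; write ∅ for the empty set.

int(A) = {E, S}
cl(A)  = {N, E, S, NE, W}
∂A     = {N, NE, W}

U open, U⊆A: ∅, {S}, {E}, {E, S}. int(A) = ⋃ = {E, S}
X∖A={NE}, int(X∖A)=∅, hence cl(A)={N, E, S, NE, W}
∂A: remove int from cl → {N, NE, W}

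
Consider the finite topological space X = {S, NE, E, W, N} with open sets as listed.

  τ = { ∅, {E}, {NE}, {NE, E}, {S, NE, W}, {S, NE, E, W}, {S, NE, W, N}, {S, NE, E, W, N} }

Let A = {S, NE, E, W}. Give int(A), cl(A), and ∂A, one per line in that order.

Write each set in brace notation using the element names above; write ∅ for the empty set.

open subsets of A: ∅, {E}, {NE}, {NE, E}, {S, NE, W}, {S, NE, E, W}; so int(A) = {S, NE, E, W}
closure: X∖int(X∖A) = X∖∅ = {S, NE, E, W, N}
∂A = {S, NE, E, W, N} minus {S, NE, E, W} = {N}

int(A) = {S, NE, E, W}
cl(A)  = {S, NE, E, W, N}
∂A     = {N}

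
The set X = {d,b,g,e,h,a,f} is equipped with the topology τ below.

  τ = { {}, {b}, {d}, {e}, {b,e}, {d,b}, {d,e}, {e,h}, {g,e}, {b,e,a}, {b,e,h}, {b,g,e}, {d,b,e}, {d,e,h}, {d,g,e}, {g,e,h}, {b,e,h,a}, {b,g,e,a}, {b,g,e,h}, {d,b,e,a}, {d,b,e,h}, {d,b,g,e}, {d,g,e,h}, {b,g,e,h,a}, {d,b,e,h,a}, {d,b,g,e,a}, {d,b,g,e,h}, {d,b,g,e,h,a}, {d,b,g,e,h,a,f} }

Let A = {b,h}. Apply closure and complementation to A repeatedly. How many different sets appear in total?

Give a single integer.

8

X∖A={d,g,e,a,f}, int(X∖A)={d,g,e}, hence cl(A)={b,h,a,f}
Orbit (k=closure, c=complement):
  1. A     = {b,h}
  2. kA    = {b,h,a,f}
  3. cA    = {d,g,e,a,f}
  4. ckA   = {d,g,e}
  5. kcA   = {d,g,e,h,a,f}
  6. ckcA  = {b}
  7. kckcA = {b,a,f}
  8. ckckcA = {d,g,e,h}
(closed under both — stop)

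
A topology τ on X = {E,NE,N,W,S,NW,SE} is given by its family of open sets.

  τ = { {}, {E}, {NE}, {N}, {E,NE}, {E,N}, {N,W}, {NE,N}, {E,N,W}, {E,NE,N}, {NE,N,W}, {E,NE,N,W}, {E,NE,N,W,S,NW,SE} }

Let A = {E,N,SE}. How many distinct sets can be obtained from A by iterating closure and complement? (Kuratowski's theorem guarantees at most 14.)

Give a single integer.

8

cl via duality: int({NE,W,S,NW}) = {NE}, so X∖{NE} = {E,N,W,S,NW,SE}
Write k for closure, c for complement:
  1. A     = {E,N,SE}
  2. kA    = {E,N,W,S,NW,SE}
  3. cA    = {NE,W,S,NW}
  4. ckA   = {NE}
  5. kcA   = {NE,W,S,NW,SE}
  6. kckA  = {NE,S,NW,SE}
  7. ckcA  = {E,N}
  8. ckckA = {E,N,W}
applying k or c yields no new set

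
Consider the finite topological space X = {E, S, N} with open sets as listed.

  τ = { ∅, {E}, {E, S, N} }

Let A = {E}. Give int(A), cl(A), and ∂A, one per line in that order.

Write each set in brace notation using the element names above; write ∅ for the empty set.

int(A) = {E}
cl(A)  = {E, S, N}
∂A     = {S, N}

opens ⊆ A: ∅, {E}; union → int = {E}
complement {S, N}; its interior ∅; cl(A) = X∖∅ = {E, S, N}
boundary = {E, S, N} ∖ {E} = {S, N}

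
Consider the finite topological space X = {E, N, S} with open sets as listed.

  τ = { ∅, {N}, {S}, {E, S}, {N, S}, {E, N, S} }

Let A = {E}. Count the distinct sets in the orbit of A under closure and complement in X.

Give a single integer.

4

cl via duality: int({N, S}) = {N, S}, so X∖{N, S} = {E}
Write k for closure, c for complement:
  1. A     = {E}
  2. cA    = {N, S}
  3. kcA   = {E, N, S}
  4. ckcA  = ∅
applying k or c yields no new set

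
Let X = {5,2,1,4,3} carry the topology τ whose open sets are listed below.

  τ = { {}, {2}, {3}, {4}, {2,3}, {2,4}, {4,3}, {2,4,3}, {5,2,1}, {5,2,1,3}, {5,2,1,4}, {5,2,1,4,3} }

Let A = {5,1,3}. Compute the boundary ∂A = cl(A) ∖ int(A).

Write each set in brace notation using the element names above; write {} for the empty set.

opens ⊆ A: {}, {3}; union → int = {3}
complement {2,4}; its interior {2,4}; cl(A) = X∖{2,4} = {5,1,3}
boundary = {5,1,3} ∖ {3} = {5,1}

{5,1}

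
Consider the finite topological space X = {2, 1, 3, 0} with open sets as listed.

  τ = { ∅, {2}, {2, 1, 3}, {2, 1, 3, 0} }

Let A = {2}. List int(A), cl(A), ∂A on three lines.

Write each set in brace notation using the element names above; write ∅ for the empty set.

int(A) = {2}
cl(A)  = {2, 1, 3, 0}
∂A     = {1, 3, 0}

opens ⊆ A: ∅, {2}; union → int = {2}
complement {1, 3, 0}; its interior ∅; cl(A) = X∖∅ = {2, 1, 3, 0}
boundary = {2, 1, 3, 0} ∖ {2} = {1, 3, 0}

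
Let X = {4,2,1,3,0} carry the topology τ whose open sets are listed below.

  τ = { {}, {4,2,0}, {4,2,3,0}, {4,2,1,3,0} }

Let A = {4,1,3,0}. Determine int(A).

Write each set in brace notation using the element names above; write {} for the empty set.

interior: largest open inside A is {} (from {})

{}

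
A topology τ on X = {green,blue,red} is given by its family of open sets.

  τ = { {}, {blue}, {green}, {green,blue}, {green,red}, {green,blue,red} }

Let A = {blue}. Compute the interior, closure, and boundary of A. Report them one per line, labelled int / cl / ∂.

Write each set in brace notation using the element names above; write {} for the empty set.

interior: largest open inside A is {blue} (from {}, {blue})
cl via duality: int({green,red}) = {green,red}, so X∖{green,red} = {blue}
cl∖int = {}

int(A) = {blue}
cl(A)  = {blue}
∂A     = {}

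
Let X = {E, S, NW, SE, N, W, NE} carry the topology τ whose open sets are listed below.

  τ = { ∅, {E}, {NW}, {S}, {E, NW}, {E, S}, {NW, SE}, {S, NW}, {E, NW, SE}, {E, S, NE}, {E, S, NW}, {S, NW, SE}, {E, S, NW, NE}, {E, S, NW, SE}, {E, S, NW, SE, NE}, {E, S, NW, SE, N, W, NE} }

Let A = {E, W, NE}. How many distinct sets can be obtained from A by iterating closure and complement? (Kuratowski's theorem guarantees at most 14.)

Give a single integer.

6

X∖A={S, NW, SE, N}, int(X∖A)={S, NW, SE}, hence cl(A)={E, N, W, NE}
Orbit (k=closure, c=complement):
  1. A     = {E, W, NE}
  2. kA    = {E, N, W, NE}
  3. cA    = {S, NW, SE, N}
  4. ckA   = {S, NW, SE}
  5. kcA   = {S, NW, SE, N, W, NE}
  6. ckcA  = {E}
(closed under both — stop)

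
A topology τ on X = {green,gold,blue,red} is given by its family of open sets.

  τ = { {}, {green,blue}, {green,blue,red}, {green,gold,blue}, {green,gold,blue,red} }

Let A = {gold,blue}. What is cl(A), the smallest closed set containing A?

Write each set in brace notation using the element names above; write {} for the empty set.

{green,gold,blue,red}

complement {green,red}; its interior {}; cl(A) = X∖{} = {green,gold,blue,red}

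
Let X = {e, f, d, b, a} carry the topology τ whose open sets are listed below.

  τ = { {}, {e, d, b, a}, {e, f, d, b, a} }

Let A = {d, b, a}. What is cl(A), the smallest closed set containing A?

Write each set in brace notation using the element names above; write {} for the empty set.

{e, f, d, b, a}

cl via duality: int({e, f}) = {}, so X∖{} = {e, f, d, b, a}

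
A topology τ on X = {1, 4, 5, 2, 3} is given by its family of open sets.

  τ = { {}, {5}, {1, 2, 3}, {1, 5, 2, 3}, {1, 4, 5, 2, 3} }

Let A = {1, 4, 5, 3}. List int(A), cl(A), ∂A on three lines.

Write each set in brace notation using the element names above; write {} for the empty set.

opens ⊆ A: {}, {5}; union → int = {5}
complement {2}; its interior {}; cl(A) = X∖{} = {1, 4, 5, 2, 3}
boundary = {1, 4, 5, 2, 3} ∖ {5} = {1, 4, 2, 3}

int(A) = {5}
cl(A)  = {1, 4, 5, 2, 3}
∂A     = {1, 4, 2, 3}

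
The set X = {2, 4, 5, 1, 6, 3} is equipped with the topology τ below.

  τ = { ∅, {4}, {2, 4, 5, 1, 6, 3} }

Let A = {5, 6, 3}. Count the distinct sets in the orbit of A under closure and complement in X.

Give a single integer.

closure: X∖int(X∖A) = X∖{4} = {2, 5, 1, 6, 3}
Let k=closure and c=complement:
  1. A     = {5, 6, 3}
  2. kA    = {2, 5, 1, 6, 3}
  3. cA    = {2, 4, 1}
  4. ckA   = {4}
  5. kcA   = {2, 4, 5, 1, 6, 3}
  6. ckcA  = ∅
— saturated at 6

6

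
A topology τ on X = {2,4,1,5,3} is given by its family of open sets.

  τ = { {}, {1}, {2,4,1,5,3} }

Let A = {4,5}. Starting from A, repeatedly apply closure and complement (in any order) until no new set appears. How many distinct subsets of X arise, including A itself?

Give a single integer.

6

X∖A={2,1,3}, int(X∖A)={1}, hence cl(A)={2,4,5,3}
Orbit (k=closure, c=complement):
  1. A     = {4,5}
  2. kA    = {2,4,5,3}
  3. cA    = {2,1,3}
  4. ckA   = {1}
  5. kcA   = {2,4,1,5,3}
  6. ckcA  = {}
(closed under both — stop)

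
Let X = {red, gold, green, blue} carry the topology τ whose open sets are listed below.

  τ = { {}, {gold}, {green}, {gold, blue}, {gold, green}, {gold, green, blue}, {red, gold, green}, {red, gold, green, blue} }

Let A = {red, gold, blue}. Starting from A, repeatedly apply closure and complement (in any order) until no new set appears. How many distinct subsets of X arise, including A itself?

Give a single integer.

complement {green}; its interior {green}; cl(A) = X∖{green} = {red, gold, blue}
With k = closure, c = complement:
  1. A     = {red, gold, blue}
  2. cA    = {green}
  3. kcA   = {red, green}
  4. ckcA  = {gold, blue}
k, c of each give nothing new

4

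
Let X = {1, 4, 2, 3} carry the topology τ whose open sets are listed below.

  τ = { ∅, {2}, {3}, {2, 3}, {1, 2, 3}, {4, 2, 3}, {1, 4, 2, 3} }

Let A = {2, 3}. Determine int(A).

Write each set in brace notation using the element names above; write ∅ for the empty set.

{2, 3}

opens ⊆ A: ∅, {2}, {3}, {2, 3}; union → int = {2, 3}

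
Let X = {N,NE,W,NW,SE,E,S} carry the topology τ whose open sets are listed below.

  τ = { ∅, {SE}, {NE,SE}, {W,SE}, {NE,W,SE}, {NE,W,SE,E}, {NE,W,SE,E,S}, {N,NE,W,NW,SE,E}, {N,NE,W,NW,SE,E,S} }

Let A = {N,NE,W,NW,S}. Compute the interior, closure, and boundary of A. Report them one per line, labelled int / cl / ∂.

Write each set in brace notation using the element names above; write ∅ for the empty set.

int(A) = ∅
cl(A)  = {N,NE,W,NW,E,S}
∂A     = {N,NE,W,NW,E,S}

interior: largest open inside A is ∅ (from ∅)
cl via duality: int({SE,E}) = {SE}, so X∖{SE} = {N,NE,W,NW,E,S}
cl∖int = {N,NE,W,NW,E,S}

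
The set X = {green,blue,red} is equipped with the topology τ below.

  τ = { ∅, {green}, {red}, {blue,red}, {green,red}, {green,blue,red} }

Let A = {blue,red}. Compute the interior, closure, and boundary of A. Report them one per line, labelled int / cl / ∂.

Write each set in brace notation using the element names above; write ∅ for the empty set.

opens ⊆ A: ∅, {red}, {blue,red}; union → int = {blue,red}
complement {green}; its interior {green}; cl(A) = X∖{green} = {blue,red}
boundary = {blue,red} ∖ {blue,red} = ∅

int(A) = {blue,red}
cl(A)  = {blue,red}
∂A     = ∅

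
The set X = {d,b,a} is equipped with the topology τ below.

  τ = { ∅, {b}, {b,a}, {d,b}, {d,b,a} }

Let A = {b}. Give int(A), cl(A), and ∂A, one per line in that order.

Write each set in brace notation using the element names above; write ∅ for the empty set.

int(A) = {b}
cl(A)  = {d,b,a}
∂A     = {d,a}

interior: largest open inside A is {b} (from ∅, {b})
cl via duality: int({d,a}) = ∅, so X∖∅ = {d,b,a}
cl∖int = {d,a}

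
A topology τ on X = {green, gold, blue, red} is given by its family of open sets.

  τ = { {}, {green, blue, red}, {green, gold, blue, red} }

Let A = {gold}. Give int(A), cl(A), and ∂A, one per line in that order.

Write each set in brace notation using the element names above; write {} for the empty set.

int(A) = {}
cl(A)  = {gold}
∂A     = {gold}

U open, U⊆A: {}. int(A) = ⋃ = {}
X∖A={green, blue, red}, int(X∖A)={green, blue, red}, hence cl(A)={gold}
∂A: remove int from cl → {gold}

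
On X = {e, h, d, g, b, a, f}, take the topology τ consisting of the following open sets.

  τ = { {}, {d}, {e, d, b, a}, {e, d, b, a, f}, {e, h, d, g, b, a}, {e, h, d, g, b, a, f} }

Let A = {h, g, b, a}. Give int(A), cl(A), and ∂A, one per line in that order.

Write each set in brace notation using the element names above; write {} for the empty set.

opens ⊆ A: {}; union → int = {}
complement {e, d, f}; its interior {d}; cl(A) = X∖{d} = {e, h, g, b, a, f}
boundary = {e, h, g, b, a, f} ∖ {} = {e, h, g, b, a, f}

int(A) = {}
cl(A)  = {e, h, g, b, a, f}
∂A     = {e, h, g, b, a, f}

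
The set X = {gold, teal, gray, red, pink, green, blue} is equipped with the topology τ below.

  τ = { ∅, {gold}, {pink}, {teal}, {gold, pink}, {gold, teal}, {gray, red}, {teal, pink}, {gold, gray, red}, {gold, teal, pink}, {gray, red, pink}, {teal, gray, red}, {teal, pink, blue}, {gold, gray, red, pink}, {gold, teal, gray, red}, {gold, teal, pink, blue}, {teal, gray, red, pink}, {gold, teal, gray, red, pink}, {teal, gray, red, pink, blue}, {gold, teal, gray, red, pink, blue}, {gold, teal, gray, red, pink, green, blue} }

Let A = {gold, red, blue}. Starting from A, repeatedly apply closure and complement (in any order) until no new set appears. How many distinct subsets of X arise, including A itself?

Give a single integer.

complement {teal, gray, pink, green}; its interior {teal, pink}; cl(A) = X∖{teal, pink} = {gold, gray, red, green, blue}
With k = closure, c = complement:
  1. A     = {gold, red, blue}
  2. kA    = {gold, gray, red, green, blue}
  3. cA    = {teal, gray, pink, green}
  4. ckA   = {teal, pink}
  5. kcA   = {teal, gray, red, pink, green, blue}
  6. kckA  = {teal, pink, green, blue}
  7. ckcA  = {gold}
  8. ckckA = {gold, gray, red}
  9. kckcA = {gold, green}
  10. kckckA = {gold, gray, red, green}
  11. ckckcA = {teal, gray, red, pink, blue}
  12. ckckckA = {teal, pink, blue}
k, c of each give nothing new

12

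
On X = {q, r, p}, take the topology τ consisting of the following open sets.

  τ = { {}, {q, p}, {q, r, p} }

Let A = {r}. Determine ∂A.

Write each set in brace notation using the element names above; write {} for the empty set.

{r}

interior: largest open inside A is {} (from {})
cl via duality: int({q, p}) = {q, p}, so X∖{q, p} = {r}
cl∖int = {r}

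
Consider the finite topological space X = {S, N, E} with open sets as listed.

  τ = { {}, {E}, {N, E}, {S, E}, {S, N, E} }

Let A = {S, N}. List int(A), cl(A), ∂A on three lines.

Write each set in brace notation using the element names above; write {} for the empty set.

int(A) = {}
cl(A)  = {S, N}
∂A     = {S, N}

opens ⊆ A: {}; union → int = {}
complement {E}; its interior {E}; cl(A) = X∖{E} = {S, N}
boundary = {S, N} ∖ {} = {S, N}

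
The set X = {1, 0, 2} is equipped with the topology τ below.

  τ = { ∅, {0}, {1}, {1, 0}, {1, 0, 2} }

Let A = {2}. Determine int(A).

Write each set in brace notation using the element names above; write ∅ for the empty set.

open subsets of A: ∅; so int(A) = ∅

∅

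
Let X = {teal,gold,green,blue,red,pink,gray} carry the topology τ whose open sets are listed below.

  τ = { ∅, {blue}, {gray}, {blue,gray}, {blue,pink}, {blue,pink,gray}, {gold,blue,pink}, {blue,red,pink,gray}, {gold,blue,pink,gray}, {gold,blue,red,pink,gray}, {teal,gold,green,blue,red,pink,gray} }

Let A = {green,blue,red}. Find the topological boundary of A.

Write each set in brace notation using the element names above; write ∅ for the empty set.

open subsets of A: ∅, {blue}; so int(A) = {blue}
closure: X∖int(X∖A) = X∖{gray} = {teal,gold,green,blue,red,pink}
∂A = {teal,gold,green,blue,red,pink} minus {blue} = {teal,gold,green,red,pink}

{teal,gold,green,red,pink}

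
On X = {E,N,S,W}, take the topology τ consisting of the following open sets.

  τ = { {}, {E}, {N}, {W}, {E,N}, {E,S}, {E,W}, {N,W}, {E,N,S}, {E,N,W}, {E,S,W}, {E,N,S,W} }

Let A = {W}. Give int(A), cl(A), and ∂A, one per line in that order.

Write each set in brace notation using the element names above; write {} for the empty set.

open subsets of A: {}, {W}; so int(A) = {W}
closure: X∖int(X∖A) = X∖{E,N,S} = {W}
∂A = {W} minus {W} = {}

int(A) = {W}
cl(A)  = {W}
∂A     = {}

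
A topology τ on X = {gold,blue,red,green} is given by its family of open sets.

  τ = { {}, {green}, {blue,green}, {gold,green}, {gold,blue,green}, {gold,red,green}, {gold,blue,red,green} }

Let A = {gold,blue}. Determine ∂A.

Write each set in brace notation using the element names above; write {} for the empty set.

opens ⊆ A: {}; union → int = {}
complement {red,green}; its interior {green}; cl(A) = X∖{green} = {gold,blue,red}
boundary = {gold,blue,red} ∖ {} = {gold,blue,red}

{gold,blue,red}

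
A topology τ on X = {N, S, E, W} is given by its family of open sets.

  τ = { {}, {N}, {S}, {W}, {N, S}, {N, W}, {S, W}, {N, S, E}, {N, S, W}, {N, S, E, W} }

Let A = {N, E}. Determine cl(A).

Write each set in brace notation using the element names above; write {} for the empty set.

closure: X∖int(X∖A) = X∖{S, W} = {N, E}

{N, E}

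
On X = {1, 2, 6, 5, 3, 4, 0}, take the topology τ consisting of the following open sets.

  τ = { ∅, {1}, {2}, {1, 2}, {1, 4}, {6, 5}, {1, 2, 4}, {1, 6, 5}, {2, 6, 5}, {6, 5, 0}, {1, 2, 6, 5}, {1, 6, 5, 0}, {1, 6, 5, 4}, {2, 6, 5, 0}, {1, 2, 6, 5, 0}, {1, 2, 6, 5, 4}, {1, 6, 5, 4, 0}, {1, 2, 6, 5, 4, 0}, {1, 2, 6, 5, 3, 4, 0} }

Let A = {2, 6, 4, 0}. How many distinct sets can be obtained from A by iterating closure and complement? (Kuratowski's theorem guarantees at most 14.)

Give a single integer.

12

cl via duality: int({1, 5, 3}) = {1}, so X∖{1} = {2, 6, 5, 3, 4, 0}
Write k for closure, c for complement:
  1. A     = {2, 6, 4, 0}
  2. kA    = {2, 6, 5, 3, 4, 0}
  3. cA    = {1, 5, 3}
  4. ckA   = {1}
  5. kcA   = {1, 6, 5, 3, 4, 0}
  6. kckA  = {1, 3, 4}
  7. ckcA  = {2}
  8. ckckA = {2, 6, 5, 0}
  9. kckcA = {2, 3}
  10. kckckA = {2, 6, 5, 3, 0}
  11. ckckcA = {1, 6, 5, 4, 0}
  12. ckckckA = {1, 4}
applying k or c yields no new set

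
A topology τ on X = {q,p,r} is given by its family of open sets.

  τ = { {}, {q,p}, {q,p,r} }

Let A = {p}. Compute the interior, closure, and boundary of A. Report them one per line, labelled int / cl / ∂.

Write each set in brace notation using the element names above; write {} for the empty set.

int(A) = {}
cl(A)  = {q,p,r}
∂A     = {q,p,r}

open subsets of A: {}; so int(A) = {}
closure: X∖int(X∖A) = X∖{} = {q,p,r}
∂A = {q,p,r} minus {} = {q,p,r}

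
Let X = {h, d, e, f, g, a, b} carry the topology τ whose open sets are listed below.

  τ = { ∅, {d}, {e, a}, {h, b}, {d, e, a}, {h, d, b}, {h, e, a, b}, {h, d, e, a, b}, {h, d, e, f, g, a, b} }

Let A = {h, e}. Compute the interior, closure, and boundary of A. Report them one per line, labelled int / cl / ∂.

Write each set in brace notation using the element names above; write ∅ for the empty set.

opens ⊆ A: ∅; union → int = ∅
complement {d, f, g, a, b}; its interior {d}; cl(A) = X∖{d} = {h, e, f, g, a, b}
boundary = {h, e, f, g, a, b} ∖ ∅ = {h, e, f, g, a, b}

int(A) = ∅
cl(A)  = {h, e, f, g, a, b}
∂A     = {h, e, f, g, a, b}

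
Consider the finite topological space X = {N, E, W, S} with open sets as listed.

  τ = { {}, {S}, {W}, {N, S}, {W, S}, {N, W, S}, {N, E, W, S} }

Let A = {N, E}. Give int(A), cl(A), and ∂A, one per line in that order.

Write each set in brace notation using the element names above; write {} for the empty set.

opens ⊆ A: {}; union → int = {}
complement {W, S}; its interior {W, S}; cl(A) = X∖{W, S} = {N, E}
boundary = {N, E} ∖ {} = {N, E}

int(A) = {}
cl(A)  = {N, E}
∂A     = {N, E}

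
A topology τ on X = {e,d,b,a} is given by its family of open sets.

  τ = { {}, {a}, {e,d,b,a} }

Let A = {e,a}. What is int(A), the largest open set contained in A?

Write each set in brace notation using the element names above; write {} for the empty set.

U open, U⊆A: {}, {a}. int(A) = ⋃ = {a}

{a}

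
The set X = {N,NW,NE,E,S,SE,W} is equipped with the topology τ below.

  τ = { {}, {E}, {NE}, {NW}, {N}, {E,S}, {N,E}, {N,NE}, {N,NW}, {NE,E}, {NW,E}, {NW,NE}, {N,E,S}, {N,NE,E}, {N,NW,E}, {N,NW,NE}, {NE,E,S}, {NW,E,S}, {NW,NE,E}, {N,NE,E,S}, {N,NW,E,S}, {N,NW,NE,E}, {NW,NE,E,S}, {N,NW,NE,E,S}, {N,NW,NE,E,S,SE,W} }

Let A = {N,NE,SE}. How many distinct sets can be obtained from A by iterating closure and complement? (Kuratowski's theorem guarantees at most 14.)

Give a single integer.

cl via duality: int({NW,E,S,W}) = {NW,E,S}, so X∖{NW,E,S} = {N,NE,SE,W}
Write k for closure, c for complement:
  1. A     = {N,NE,SE}
  2. kA    = {N,NE,SE,W}
  3. cA    = {NW,E,S,W}
  4. ckA   = {NW,E,S}
  5. kcA   = {NW,E,S,SE,W}
  6. ckcA  = {N,NE}
applying k or c yields no new set

6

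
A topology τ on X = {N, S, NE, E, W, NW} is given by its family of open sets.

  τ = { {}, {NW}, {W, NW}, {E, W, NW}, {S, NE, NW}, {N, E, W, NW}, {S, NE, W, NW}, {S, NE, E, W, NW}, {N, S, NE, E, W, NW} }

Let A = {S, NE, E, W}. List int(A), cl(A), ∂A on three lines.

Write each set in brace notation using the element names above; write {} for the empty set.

int(A) = {}
cl(A)  = {N, S, NE, E, W}
∂A     = {N, S, NE, E, W}

open subsets of A: {}; so int(A) = {}
closure: X∖int(X∖A) = X∖{NW} = {N, S, NE, E, W}
∂A = {N, S, NE, E, W} minus {} = {N, S, NE, E, W}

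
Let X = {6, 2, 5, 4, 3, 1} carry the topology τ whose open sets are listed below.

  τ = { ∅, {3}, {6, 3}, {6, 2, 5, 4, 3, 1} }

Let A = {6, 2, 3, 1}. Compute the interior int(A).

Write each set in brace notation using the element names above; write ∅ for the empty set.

{6, 3}

open subsets of A: ∅, {3}, {6, 3}; so int(A) = {6, 3}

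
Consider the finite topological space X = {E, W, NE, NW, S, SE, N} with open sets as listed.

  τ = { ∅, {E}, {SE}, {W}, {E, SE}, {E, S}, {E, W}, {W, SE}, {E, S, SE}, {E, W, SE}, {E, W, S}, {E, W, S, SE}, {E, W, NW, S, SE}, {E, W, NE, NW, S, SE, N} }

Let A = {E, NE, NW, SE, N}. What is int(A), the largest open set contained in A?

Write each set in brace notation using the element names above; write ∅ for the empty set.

{E, SE}

interior: largest open inside A is {E, SE} (from ∅, {E}, {SE}, {E, SE})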